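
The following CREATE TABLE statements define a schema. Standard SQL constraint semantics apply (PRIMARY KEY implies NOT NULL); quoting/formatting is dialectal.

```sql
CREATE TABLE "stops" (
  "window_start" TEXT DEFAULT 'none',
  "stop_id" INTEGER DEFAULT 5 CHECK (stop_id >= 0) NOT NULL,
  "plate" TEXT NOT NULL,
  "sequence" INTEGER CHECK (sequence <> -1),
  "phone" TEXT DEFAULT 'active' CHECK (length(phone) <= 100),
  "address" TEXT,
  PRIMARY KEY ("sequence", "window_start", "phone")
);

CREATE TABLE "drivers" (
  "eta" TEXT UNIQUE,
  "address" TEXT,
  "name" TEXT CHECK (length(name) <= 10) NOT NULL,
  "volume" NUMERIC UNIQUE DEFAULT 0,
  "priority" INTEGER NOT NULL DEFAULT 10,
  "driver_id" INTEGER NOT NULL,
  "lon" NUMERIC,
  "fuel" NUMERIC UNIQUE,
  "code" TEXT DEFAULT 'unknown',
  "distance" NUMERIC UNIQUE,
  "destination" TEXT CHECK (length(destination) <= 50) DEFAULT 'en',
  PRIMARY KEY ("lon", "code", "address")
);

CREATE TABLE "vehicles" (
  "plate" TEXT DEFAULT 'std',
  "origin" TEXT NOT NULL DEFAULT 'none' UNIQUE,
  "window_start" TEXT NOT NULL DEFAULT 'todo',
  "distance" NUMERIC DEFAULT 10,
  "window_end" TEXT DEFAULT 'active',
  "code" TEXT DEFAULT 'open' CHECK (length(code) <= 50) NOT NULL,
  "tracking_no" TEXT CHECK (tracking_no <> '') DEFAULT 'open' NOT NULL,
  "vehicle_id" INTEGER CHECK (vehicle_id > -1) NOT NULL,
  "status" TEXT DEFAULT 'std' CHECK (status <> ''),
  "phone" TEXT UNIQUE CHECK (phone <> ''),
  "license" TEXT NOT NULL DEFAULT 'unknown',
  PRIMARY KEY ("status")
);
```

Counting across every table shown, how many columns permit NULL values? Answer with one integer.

10

stops: 1 nullable (address — PK (sequence, window_start, phone) and explicit NOT NULL columns excluded).
drivers: 5 nullable (eta, volume, fuel, distance, destination — PK (lon, code, address) and explicit NOT NULL columns excluded).
vehicles: 4 nullable (plate, distance, window_end, phone — PK (status) and explicit NOT NULL columns excluded).
Total: 1 + 5 + 4 = 10.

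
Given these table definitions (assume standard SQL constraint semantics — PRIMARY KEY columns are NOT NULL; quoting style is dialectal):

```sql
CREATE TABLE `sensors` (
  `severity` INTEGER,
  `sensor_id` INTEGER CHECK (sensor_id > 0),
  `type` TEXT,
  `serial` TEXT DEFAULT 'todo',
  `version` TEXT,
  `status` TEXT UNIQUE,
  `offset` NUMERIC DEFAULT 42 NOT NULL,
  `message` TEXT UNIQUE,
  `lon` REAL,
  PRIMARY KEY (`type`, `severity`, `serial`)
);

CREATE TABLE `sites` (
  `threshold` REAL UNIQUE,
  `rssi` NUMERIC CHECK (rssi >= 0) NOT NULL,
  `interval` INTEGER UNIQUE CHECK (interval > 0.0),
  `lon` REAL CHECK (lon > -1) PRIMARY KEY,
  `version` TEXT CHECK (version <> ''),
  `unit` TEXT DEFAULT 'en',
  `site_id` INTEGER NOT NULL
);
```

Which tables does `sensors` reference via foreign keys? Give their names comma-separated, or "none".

No column in sensors has a REFERENCES clause.

none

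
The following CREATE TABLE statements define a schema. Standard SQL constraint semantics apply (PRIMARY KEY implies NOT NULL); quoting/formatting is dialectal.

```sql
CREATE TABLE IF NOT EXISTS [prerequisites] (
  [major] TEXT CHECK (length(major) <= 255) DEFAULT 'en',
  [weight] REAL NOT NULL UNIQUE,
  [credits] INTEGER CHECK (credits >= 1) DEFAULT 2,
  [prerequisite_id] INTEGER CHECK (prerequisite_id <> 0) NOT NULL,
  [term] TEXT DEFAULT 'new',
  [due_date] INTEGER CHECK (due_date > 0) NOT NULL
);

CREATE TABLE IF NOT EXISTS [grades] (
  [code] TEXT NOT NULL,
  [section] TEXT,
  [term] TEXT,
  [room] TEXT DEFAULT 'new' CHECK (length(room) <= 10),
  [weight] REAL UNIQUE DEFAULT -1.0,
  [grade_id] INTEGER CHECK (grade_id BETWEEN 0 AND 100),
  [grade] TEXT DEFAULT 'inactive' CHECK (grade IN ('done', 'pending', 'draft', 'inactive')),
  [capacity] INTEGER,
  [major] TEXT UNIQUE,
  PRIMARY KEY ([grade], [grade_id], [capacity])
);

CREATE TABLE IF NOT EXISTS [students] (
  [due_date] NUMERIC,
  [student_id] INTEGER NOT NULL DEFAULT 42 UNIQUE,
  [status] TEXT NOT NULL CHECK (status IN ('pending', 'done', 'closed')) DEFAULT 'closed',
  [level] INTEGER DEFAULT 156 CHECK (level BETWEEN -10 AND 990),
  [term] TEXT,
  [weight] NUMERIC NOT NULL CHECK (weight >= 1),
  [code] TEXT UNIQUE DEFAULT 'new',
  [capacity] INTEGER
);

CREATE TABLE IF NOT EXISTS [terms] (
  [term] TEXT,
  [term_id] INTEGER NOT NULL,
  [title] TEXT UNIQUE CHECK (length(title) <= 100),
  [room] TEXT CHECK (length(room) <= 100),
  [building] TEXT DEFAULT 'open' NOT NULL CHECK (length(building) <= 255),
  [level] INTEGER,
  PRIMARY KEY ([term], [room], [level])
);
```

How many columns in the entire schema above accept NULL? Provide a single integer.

14

prerequisites: 3 nullable (major, credits, term — PK none and explicit NOT NULL columns excluded).
grades: 5 nullable (section, term, room, weight, major — PK (grade, grade_id, capacity) and explicit NOT NULL columns excluded).
students: 5 nullable (due_date, level, term, code, capacity — PK none and explicit NOT NULL columns excluded).
terms: 1 nullable (title — PK (term, room, level) and explicit NOT NULL columns excluded).
Total: 3 + 5 + 5 + 1 = 14.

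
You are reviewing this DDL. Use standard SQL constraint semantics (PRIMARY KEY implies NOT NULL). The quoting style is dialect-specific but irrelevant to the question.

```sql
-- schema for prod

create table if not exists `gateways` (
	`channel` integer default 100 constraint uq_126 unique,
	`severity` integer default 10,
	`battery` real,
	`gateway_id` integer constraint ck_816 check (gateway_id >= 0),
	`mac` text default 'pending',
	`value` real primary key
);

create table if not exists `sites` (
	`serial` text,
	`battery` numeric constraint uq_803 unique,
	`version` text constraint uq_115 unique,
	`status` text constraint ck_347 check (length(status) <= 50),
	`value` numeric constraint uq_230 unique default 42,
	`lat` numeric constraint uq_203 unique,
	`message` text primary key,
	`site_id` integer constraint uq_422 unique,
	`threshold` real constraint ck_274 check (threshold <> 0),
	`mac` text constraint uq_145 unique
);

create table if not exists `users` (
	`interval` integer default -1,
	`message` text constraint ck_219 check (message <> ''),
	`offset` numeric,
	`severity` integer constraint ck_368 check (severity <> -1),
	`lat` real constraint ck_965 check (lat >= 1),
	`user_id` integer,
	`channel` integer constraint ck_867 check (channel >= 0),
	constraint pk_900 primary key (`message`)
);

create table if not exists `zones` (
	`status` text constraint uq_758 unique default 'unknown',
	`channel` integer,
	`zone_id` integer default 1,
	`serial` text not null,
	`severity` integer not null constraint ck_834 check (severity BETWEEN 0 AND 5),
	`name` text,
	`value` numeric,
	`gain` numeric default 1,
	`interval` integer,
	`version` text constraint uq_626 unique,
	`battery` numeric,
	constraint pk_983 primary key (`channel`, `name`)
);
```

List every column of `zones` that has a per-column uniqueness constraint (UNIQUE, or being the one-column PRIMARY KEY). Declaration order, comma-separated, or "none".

- status: declared UNIQUE → unique.
- channel: part of a composite PRIMARY KEY — only the tuple is unique, not this column on its own.
- zone_id: no UNIQUE or single-column PK constraint.
- serial: no UNIQUE or single-column PK constraint.
- severity: no UNIQUE or single-column PK constraint.
- name: part of a composite PRIMARY KEY — only the tuple is unique, not this column on its own.
- value: no UNIQUE or single-column PK constraint.
- gain: no UNIQUE or single-column PK constraint.
- interval: no UNIQUE or single-column PK constraint.
- version: declared UNIQUE → unique.
- battery: no UNIQUE or single-column PK constraint.

status, version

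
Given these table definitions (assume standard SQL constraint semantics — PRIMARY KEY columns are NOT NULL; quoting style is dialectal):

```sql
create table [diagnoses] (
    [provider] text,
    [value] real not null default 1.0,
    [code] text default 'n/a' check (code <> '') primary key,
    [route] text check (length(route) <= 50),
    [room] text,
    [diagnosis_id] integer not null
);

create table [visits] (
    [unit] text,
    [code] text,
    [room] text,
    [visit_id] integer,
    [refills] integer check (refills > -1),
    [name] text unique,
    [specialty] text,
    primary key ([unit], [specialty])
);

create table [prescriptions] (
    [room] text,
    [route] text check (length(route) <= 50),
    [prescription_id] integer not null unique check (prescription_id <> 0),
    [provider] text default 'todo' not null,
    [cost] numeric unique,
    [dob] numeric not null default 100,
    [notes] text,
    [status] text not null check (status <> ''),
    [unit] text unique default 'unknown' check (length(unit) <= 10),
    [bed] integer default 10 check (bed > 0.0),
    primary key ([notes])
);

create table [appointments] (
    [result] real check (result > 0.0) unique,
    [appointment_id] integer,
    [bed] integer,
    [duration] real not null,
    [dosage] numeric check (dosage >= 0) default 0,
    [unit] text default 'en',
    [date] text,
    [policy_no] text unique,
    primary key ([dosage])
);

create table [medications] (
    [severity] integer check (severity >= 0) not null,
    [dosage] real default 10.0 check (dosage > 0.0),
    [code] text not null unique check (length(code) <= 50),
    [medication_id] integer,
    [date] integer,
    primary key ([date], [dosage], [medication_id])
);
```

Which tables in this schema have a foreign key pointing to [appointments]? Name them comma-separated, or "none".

No REFERENCES clause anywhere in the schema names appointments.

none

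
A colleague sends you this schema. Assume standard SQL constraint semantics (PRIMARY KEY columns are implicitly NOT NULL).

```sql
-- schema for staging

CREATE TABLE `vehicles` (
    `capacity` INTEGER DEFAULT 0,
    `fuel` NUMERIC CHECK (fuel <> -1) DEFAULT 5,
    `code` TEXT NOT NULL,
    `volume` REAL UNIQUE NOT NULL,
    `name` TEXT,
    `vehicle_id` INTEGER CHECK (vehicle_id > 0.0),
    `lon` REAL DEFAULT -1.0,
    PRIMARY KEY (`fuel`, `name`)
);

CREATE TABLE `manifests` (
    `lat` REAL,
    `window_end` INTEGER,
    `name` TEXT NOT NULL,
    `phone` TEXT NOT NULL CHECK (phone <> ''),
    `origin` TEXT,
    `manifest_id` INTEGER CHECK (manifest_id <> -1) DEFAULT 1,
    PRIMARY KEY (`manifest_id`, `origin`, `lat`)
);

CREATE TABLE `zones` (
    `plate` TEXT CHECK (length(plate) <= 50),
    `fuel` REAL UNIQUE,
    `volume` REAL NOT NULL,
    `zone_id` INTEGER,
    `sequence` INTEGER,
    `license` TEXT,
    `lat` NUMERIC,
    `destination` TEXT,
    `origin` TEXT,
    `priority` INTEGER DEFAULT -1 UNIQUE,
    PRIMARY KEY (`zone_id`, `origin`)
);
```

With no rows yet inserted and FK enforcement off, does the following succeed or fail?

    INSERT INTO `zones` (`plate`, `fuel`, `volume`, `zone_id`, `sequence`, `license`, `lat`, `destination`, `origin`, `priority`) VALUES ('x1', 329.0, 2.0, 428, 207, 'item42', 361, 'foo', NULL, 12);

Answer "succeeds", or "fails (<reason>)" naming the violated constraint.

fails (NOT NULL on origin)

origin is explicitly set to NULL, but origin is part of the PRIMARY KEY (implied NOT NULL).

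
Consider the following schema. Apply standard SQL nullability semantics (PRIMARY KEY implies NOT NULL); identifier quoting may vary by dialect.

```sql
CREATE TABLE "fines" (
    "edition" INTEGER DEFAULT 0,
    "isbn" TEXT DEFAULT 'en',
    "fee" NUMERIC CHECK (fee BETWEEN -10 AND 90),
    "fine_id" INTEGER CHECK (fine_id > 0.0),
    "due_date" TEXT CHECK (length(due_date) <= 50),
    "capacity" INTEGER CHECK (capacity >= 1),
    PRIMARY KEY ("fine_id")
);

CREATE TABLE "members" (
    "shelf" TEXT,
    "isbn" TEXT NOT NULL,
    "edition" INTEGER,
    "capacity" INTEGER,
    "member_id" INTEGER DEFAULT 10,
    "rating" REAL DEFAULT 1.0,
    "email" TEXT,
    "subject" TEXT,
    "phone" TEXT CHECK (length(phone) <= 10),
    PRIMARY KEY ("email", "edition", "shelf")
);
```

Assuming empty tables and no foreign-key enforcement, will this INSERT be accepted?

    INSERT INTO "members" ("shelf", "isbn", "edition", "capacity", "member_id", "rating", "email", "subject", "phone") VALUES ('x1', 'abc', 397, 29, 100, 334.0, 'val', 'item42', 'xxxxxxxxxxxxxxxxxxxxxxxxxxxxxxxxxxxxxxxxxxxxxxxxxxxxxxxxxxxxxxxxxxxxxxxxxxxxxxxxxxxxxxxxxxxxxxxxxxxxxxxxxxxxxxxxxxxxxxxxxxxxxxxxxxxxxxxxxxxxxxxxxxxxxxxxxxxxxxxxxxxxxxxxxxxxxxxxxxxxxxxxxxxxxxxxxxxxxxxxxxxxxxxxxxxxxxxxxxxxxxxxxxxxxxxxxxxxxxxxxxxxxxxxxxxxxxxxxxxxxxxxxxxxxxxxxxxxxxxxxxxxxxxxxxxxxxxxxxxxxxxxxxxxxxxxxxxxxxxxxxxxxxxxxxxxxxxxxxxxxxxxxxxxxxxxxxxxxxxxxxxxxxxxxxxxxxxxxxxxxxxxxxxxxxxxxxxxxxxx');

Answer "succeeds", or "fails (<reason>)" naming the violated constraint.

The value 'xxxxxxxxxxxxxxxxxxxxxxxxxxxxxxxxxxxxxxxxxxxxxxxxxxxxxxxxxxxxxxxxxxxxxxxxxxxxxxxxxxxxxxxxxxxxxxxxxxxxxxxxxxxxxxxxxxxxxxxxxxxxxxxxxxxxxxxxxxxxxxxxxxxxxxxxxxxxxxxxxxxxxxxxxxxxxxxxxxxxxxxxxxxxxxxxxxxxxxxxxxxxxxxxxxxxxxxxxxxxxxxxxxxxxxxxxxxxxxxxxxxxxxxxxxxxxxxxxxxxxxxxxxxxxxxxxxxxxxxxxxxxxxxxxxxxxxxxxxxxxxxxxxxxxxxxxxxxxxxxxxxxxxxxxxxxxxxxxxxxxxxxxxxxxxxxxxxxxxxxxxxxxxxxxxxxxxxxxxxxxxxxxxxxxxxxxxxxxxxx' for phone violates CHECK (length(phone) <= 10).

fails (CHECK on phone)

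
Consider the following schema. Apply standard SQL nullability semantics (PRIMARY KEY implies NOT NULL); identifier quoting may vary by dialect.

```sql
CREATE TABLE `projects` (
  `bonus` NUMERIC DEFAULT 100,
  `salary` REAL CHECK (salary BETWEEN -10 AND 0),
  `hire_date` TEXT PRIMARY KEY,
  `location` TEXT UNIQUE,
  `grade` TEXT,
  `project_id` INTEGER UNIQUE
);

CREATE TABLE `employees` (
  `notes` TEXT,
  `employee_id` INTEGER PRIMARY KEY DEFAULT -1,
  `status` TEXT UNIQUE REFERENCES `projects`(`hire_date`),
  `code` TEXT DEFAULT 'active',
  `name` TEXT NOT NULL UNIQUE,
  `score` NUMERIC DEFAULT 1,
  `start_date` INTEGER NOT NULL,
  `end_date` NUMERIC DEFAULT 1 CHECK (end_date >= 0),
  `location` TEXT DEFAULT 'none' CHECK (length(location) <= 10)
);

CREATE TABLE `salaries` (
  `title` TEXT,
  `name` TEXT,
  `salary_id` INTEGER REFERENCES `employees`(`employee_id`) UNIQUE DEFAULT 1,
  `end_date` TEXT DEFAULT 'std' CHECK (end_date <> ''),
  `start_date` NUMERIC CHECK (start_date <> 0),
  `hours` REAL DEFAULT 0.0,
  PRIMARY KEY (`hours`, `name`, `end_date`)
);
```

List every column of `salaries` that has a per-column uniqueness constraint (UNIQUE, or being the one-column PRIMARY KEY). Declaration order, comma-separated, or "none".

- title: no UNIQUE or single-column PK constraint.
- name: part of a composite PRIMARY KEY — only the tuple is unique, not this column on its own.
- salary_id: declared UNIQUE → unique.
- end_date: part of a composite PRIMARY KEY — only the tuple is unique, not this column on its own.
- start_date: no UNIQUE or single-column PK constraint.
- hours: part of a composite PRIMARY KEY — only the tuple is unique, not this column on its own.

salary_id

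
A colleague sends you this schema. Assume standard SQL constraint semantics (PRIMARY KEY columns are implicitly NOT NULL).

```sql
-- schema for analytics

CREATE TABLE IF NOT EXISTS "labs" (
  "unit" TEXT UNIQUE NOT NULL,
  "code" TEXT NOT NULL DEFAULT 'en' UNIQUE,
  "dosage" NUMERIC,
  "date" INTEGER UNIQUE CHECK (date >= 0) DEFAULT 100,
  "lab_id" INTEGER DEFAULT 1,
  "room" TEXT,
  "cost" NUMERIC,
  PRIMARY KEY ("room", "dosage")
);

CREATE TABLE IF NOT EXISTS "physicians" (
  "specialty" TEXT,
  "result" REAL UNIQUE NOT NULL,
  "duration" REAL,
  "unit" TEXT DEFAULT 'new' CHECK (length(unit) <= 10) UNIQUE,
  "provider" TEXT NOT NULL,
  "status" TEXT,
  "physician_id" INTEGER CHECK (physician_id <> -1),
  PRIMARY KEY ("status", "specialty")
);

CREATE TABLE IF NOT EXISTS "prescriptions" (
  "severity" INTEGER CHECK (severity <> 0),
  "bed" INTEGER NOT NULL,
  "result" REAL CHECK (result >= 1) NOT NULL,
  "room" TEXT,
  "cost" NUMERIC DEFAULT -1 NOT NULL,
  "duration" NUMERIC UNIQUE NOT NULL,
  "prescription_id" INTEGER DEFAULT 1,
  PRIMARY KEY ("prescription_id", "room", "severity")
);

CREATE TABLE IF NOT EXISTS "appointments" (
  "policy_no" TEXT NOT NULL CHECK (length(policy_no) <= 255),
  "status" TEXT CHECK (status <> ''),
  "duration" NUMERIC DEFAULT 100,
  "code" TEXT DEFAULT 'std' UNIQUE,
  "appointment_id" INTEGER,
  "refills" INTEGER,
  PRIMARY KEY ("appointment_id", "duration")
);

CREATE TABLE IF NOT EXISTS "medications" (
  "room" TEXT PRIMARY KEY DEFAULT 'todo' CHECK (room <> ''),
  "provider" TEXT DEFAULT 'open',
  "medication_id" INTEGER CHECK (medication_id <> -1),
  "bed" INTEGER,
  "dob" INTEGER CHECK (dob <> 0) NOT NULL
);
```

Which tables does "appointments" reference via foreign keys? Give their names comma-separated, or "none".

No column in appointments has a REFERENCES clause.

none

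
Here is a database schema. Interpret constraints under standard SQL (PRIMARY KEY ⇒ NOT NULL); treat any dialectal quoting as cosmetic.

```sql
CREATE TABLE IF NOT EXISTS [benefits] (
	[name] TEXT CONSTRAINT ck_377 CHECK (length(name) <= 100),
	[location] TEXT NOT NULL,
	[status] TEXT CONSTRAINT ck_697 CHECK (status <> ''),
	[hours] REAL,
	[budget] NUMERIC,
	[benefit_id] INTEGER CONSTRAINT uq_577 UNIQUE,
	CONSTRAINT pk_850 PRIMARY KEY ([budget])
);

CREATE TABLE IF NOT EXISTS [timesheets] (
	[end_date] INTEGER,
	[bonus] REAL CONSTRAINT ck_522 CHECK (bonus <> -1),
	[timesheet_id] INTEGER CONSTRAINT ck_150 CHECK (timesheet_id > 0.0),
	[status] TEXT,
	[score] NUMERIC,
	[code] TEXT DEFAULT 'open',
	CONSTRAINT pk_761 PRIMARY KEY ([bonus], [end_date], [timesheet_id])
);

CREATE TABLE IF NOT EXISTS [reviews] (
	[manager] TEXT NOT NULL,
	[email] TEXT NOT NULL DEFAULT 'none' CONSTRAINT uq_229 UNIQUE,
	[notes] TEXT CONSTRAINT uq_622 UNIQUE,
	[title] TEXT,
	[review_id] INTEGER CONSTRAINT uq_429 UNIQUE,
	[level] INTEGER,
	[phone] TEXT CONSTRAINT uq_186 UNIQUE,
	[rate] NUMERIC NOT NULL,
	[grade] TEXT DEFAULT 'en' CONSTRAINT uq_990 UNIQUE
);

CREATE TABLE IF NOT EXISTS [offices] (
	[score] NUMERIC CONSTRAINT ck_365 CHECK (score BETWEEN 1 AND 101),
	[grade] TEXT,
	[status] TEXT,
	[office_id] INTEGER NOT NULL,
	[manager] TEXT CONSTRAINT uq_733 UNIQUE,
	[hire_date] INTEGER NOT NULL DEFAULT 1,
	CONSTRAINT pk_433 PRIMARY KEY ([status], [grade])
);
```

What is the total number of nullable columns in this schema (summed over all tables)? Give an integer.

15

benefits: 4 nullable (name, status, hours, benefit_id — PK (budget) and explicit NOT NULL columns excluded).
timesheets: 3 nullable (status, score, code — PK (bonus, end_date, timesheet_id) and explicit NOT NULL columns excluded).
reviews: 6 nullable (notes, title, review_id, level, phone, grade — PK none and explicit NOT NULL columns excluded).
offices: 2 nullable (score, manager — PK (status, grade) and explicit NOT NULL columns excluded).
Total: 4 + 3 + 6 + 2 = 15.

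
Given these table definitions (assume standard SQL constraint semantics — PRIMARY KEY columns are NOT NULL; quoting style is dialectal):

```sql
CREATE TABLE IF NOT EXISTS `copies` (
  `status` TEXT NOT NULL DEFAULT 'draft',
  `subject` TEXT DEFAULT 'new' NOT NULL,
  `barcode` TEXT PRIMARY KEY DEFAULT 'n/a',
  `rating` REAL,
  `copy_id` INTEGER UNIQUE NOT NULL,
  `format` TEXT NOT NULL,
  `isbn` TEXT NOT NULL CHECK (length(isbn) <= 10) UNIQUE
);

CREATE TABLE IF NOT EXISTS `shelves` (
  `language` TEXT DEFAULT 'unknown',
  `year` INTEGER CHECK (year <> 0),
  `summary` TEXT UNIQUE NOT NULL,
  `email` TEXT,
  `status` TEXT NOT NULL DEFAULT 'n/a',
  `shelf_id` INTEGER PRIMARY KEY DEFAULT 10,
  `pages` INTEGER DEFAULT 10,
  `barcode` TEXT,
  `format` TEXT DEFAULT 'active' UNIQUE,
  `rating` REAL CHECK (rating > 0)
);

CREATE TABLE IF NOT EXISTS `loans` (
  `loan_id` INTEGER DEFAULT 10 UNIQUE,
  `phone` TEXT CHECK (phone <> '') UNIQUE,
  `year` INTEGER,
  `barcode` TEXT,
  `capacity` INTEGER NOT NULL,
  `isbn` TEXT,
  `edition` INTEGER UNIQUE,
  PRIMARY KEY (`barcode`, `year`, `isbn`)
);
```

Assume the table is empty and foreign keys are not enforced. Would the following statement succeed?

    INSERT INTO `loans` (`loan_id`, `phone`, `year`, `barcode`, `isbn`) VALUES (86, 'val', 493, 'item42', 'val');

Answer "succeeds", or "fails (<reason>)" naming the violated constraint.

fails (NOT NULL on capacity)

capacity is omitted from the column list and has no DEFAULT, so it would receive NULL.
But capacity is declared NOT NULL.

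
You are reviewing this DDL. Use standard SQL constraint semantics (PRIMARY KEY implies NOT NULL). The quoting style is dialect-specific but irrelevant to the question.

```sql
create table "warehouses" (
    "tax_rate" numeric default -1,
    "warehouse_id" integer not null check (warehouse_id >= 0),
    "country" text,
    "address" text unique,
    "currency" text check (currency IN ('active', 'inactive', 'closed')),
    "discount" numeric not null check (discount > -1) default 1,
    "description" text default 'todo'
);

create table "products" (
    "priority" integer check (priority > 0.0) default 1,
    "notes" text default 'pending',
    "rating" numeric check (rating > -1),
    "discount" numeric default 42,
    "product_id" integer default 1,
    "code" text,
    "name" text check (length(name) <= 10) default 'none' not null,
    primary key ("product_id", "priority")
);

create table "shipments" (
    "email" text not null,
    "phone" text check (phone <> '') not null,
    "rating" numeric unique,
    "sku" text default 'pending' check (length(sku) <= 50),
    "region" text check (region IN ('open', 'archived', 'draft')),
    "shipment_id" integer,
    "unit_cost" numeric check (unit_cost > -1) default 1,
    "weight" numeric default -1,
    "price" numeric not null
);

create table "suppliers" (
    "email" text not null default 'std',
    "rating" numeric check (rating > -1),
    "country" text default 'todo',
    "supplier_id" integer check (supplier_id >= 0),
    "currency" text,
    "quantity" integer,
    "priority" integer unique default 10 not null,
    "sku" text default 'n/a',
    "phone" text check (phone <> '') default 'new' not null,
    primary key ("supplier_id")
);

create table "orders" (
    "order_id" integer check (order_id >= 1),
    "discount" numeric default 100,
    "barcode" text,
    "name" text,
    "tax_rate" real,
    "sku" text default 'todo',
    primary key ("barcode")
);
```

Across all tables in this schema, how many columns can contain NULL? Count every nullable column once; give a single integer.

warehouses: 5 nullable (tax_rate, country, address, currency, description — PK none and explicit NOT NULL columns excluded).
products: 4 nullable (notes, rating, discount, code — PK (product_id, priority) and explicit NOT NULL columns excluded).
shipments: 6 nullable (rating, sku, region, shipment_id, unit_cost, weight — PK none and explicit NOT NULL columns excluded).
suppliers: 5 nullable (rating, country, currency, quantity, sku — PK (supplier_id) and explicit NOT NULL columns excluded).
orders: 5 nullable (order_id, discount, name, tax_rate, sku — PK (barcode) and explicit NOT NULL columns excluded).
Total: 5 + 4 + 6 + 5 + 5 = 25.

25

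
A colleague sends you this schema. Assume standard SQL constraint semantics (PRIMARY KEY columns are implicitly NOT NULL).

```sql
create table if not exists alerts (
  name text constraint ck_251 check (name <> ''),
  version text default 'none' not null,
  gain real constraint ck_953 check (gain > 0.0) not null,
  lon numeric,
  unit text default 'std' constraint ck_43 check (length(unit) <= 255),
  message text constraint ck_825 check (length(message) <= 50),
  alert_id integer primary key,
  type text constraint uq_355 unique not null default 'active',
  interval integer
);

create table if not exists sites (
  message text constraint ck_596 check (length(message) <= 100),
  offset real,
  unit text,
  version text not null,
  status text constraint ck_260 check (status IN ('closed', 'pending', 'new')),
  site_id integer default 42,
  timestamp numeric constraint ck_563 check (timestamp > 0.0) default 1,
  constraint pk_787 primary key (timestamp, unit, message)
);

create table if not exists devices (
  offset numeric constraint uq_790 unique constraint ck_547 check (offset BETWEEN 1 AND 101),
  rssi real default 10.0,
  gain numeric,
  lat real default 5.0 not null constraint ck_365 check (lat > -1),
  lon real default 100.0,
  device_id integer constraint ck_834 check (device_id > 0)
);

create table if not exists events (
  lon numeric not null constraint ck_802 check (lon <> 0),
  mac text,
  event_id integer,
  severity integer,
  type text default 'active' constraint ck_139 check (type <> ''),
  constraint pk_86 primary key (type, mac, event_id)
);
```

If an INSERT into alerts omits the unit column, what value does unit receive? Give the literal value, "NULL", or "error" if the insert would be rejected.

unit has an explicit DEFAULT 'std'.
When the column is omitted from an INSERT, that default is used.

'std'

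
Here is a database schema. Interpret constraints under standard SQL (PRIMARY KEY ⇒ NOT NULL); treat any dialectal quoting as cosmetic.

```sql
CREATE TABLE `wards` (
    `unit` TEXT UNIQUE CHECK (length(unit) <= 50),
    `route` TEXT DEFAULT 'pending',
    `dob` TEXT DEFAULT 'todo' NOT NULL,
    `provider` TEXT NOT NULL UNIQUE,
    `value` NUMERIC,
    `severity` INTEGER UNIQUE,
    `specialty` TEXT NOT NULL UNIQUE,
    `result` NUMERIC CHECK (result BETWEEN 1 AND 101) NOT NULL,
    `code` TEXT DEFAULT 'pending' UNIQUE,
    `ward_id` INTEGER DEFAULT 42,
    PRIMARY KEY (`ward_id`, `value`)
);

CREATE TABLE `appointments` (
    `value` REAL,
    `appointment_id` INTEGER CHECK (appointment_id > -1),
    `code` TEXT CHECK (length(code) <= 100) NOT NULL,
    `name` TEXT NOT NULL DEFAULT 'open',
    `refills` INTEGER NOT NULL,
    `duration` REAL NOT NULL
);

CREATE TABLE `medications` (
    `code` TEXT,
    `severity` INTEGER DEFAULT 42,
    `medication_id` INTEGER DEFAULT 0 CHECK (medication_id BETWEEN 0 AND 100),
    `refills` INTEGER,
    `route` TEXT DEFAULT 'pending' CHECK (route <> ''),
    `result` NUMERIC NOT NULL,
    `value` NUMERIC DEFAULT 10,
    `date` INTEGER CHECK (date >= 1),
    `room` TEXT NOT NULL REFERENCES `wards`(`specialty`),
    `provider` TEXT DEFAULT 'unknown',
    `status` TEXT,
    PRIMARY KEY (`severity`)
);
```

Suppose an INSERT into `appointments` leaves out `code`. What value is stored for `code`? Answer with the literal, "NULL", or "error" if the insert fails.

error

code has no DEFAULT clause.
Omitting it would insert NULL, but it is declared NOT NULL, so the INSERT fails.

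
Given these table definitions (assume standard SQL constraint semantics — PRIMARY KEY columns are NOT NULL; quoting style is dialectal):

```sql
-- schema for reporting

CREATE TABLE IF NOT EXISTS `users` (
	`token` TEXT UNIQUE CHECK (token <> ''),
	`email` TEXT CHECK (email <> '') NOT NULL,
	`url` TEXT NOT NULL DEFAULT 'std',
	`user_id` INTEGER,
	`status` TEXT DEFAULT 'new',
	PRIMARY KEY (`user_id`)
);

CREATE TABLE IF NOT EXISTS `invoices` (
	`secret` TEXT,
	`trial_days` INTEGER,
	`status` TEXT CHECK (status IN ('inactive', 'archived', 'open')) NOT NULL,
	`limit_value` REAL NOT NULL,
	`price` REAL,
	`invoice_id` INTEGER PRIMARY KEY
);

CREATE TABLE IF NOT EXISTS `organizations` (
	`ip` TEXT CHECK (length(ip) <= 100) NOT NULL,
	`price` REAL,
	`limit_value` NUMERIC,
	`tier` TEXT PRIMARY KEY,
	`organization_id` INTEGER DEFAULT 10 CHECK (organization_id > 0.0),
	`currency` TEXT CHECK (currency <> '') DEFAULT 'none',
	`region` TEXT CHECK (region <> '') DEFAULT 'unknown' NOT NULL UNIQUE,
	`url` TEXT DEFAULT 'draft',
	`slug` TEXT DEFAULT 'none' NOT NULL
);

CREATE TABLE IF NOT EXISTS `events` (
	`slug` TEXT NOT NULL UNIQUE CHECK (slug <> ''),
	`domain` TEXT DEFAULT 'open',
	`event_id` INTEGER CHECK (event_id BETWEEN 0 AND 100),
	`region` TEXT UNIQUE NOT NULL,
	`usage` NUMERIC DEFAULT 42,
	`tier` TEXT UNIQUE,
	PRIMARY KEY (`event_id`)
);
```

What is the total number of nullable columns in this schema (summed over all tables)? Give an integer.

users: 2 nullable (token, status — PK (user_id) and explicit NOT NULL columns excluded).
invoices: 3 nullable (secret, trial_days, price — PK (invoice_id) and explicit NOT NULL columns excluded).
organizations: 5 nullable (price, limit_value, organization_id, currency, url — PK (tier) and explicit NOT NULL columns excluded).
events: 3 nullable (domain, usage, tier — PK (event_id) and explicit NOT NULL columns excluded).
Total: 2 + 3 + 5 + 3 = 13.

13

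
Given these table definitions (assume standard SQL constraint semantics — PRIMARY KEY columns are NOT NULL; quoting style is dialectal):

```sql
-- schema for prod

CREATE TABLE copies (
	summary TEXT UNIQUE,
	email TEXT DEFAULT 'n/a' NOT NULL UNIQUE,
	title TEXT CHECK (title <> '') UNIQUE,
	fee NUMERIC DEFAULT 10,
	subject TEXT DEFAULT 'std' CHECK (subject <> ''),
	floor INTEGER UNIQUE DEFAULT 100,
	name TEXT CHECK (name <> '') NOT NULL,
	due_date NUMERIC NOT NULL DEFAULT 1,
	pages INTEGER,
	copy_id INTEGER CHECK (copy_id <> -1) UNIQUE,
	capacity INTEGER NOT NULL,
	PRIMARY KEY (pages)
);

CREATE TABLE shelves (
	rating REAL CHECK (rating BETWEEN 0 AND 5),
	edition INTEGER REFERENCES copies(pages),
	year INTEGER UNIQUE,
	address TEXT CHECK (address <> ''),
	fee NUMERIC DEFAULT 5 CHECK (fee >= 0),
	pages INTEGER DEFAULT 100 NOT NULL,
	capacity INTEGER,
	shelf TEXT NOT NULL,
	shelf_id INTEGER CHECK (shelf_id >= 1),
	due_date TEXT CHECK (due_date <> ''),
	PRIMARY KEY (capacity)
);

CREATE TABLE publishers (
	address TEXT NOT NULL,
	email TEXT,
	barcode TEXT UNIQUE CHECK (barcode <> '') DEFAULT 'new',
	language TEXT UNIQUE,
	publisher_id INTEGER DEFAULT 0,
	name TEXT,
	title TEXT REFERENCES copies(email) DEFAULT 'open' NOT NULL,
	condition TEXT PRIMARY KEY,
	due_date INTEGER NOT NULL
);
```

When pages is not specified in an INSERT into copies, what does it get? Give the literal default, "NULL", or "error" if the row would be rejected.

pages has no DEFAULT clause.
Omitting it would insert NULL, but it is part of the PRIMARY KEY, so the INSERT fails.

error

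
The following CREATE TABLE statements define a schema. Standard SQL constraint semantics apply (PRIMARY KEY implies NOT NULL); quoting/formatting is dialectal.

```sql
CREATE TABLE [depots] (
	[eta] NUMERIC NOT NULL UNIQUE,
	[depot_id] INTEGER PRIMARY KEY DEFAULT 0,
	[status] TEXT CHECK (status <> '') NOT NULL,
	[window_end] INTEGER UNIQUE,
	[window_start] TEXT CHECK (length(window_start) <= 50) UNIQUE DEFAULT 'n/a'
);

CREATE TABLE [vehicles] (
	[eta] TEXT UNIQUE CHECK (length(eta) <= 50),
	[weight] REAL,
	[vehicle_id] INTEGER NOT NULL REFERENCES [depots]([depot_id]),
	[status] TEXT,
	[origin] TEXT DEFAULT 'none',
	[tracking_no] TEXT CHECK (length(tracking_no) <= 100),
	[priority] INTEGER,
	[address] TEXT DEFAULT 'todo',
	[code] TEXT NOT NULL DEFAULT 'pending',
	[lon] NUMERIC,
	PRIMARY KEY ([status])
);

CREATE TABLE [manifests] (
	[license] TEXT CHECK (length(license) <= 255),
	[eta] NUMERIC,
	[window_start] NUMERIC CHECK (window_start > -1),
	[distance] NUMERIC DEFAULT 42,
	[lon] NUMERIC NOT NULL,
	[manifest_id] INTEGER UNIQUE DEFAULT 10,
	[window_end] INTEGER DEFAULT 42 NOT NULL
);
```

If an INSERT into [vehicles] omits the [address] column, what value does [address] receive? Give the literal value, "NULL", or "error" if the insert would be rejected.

address has an explicit DEFAULT 'todo'.
When the column is omitted from an INSERT, that default is used.

'todo'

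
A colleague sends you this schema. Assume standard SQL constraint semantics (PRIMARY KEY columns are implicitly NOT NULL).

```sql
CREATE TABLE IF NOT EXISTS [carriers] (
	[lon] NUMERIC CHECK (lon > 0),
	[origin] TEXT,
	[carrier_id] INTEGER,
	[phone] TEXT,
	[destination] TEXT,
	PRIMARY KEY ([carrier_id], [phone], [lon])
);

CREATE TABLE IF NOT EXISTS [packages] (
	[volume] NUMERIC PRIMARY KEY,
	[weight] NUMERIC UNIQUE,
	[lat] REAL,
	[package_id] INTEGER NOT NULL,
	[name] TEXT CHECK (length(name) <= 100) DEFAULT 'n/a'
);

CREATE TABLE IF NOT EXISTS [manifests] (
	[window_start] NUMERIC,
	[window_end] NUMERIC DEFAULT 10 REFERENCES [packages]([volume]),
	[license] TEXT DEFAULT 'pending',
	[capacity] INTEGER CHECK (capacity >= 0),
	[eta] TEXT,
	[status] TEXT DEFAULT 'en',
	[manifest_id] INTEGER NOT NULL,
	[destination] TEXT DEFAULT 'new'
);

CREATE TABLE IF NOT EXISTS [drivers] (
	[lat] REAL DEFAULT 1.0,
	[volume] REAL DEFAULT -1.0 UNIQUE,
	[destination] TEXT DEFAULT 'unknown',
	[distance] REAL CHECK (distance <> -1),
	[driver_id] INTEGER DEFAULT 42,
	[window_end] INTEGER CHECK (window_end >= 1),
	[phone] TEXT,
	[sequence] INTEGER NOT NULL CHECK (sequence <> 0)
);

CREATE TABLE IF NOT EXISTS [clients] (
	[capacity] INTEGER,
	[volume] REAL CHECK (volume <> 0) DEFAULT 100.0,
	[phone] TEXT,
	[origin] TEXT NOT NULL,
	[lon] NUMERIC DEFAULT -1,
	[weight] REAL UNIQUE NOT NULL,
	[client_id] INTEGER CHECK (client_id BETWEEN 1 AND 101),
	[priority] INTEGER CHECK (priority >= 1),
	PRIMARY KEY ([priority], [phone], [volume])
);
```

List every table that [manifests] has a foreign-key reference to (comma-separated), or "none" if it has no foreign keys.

- window_end REFERENCES packages(volume).

packages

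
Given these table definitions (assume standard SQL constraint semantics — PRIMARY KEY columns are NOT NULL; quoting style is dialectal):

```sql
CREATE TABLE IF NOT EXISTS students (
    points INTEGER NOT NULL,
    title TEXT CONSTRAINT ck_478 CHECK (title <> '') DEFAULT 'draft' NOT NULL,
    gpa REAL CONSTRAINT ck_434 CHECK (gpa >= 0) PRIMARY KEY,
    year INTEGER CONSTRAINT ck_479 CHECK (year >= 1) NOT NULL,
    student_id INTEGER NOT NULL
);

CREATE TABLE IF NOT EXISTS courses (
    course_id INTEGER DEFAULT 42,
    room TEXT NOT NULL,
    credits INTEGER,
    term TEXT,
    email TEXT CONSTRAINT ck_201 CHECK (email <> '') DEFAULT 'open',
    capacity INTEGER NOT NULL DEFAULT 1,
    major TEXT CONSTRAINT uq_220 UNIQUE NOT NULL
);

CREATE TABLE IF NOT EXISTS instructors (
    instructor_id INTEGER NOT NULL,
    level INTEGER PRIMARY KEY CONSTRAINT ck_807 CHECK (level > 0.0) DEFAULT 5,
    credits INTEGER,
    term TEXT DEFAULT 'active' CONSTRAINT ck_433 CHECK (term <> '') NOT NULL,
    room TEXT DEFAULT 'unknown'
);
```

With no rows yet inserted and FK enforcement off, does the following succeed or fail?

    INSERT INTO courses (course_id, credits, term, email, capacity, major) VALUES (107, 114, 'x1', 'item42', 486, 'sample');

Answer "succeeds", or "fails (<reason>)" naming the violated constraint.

room is omitted from the column list and has no DEFAULT, so it would receive NULL.
But room is declared NOT NULL.

fails (NOT NULL on room)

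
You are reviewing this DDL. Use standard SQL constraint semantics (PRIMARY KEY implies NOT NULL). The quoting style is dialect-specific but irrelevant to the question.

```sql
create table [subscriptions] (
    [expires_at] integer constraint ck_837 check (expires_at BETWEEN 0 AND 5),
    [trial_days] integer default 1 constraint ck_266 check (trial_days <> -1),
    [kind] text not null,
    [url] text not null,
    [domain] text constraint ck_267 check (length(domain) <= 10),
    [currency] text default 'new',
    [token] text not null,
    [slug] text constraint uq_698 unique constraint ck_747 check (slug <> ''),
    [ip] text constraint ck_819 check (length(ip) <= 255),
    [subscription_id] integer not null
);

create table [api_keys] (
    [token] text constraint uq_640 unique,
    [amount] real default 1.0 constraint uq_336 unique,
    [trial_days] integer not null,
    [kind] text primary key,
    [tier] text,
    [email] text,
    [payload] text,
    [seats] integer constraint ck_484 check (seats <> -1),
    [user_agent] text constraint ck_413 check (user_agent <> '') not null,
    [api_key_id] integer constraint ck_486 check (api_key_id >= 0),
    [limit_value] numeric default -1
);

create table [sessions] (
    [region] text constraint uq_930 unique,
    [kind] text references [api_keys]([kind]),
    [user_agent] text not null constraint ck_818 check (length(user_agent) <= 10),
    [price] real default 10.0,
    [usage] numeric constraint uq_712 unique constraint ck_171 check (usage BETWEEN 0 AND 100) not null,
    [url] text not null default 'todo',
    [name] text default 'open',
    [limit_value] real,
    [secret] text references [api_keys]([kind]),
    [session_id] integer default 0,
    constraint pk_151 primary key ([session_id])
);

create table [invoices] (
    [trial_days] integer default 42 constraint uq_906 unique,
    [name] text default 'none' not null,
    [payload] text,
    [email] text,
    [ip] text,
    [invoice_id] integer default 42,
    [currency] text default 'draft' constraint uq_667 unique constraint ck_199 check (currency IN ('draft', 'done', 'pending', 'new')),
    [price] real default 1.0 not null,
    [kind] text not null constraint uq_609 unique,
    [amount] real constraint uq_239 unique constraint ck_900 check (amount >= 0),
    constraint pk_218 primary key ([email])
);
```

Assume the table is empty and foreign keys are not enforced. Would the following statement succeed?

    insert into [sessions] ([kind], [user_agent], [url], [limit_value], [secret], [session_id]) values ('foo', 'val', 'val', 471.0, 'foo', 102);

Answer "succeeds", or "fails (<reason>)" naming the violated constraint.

usage is omitted from the column list and has no DEFAULT, so it would receive NULL.
But usage is declared NOT NULL.

fails (NOT NULL on usage)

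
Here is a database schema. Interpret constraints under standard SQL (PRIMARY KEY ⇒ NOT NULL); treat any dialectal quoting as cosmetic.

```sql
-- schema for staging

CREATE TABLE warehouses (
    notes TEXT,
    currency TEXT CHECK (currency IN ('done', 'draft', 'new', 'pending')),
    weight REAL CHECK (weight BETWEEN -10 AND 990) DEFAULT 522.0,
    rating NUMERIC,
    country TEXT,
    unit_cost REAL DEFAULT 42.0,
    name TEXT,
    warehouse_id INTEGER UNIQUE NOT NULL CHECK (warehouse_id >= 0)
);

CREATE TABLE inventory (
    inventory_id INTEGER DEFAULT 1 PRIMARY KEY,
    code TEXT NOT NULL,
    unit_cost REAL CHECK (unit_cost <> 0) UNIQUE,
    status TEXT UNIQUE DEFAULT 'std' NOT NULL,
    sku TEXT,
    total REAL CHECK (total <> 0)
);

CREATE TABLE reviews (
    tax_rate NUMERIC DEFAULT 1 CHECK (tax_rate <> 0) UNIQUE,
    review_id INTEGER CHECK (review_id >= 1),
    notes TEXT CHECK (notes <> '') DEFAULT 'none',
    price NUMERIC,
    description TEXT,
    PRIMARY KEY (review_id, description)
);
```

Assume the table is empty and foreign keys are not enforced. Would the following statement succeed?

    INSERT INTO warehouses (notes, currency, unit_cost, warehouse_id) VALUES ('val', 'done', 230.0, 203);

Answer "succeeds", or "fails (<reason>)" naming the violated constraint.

succeeds

NOT NULL columns: warehouse_id is supplied.
CHECK constraints: 'done' satisfies (currency IN ('done', 'draft', 'new', 'pending')); 203 satisfies (warehouse_id >= 0).
No constraint is violated.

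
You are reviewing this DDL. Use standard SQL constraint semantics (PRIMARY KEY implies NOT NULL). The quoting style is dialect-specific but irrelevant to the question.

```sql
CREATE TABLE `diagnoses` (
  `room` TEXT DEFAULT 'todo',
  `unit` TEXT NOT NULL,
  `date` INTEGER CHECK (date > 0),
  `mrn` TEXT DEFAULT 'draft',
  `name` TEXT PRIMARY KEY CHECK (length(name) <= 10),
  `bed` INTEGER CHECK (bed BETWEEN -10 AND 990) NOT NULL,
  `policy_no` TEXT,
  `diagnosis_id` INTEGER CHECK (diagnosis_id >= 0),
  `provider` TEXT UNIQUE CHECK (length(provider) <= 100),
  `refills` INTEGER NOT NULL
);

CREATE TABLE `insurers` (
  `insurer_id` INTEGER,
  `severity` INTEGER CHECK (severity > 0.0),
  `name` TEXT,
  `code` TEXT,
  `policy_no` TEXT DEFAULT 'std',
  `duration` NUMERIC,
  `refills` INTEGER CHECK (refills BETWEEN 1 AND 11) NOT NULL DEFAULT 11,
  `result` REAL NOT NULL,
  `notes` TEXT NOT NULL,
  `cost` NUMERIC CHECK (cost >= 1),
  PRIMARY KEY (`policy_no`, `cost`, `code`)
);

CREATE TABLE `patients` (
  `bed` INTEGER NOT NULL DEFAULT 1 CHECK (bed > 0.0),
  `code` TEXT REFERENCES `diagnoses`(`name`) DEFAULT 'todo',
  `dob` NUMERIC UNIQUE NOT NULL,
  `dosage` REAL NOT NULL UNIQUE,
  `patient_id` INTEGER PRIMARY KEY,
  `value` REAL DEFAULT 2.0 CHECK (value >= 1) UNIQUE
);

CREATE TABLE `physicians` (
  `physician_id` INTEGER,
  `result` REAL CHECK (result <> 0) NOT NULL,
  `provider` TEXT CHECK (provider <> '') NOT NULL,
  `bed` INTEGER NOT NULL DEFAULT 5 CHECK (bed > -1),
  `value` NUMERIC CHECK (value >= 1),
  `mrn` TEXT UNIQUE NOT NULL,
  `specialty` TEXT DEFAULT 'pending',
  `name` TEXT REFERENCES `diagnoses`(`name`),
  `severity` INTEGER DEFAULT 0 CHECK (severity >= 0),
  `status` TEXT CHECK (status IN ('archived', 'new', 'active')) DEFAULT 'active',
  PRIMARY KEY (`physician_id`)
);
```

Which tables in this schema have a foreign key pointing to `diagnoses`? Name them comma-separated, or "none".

patients, physicians

- patients.code references diagnoses(name).
- physicians.name references diagnoses(name).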